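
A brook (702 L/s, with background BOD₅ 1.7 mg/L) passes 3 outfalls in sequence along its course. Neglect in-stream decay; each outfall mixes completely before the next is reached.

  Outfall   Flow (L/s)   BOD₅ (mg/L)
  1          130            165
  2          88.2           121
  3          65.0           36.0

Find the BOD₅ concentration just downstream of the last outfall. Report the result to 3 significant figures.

36.2 mg/L

After outfall 1: Q = 702.0 + 130.0 = 832.0 L/s; C = (702.0·1.700 + 130.0·165.0)/832.0 = 27.22 mg/L.
After outfall 2: Q = 832.0 + 88.20 = 920.2 L/s; C = (832.0·27.22 + 88.20·121.0)/920.2 = 36.20 mg/L.
After outfall 3: Q = 920.2 + 65.00 = 985.2 L/s; C = (920.2·36.20 + 65.00·36.00)/985.2 = 36.19 mg/L.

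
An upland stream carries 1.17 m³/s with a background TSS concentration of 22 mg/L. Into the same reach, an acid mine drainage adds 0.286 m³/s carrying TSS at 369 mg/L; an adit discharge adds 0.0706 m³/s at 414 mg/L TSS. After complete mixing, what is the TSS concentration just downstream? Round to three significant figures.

After mixing, C = (1.170·22.00 + 0.2860·369.0 + 0.07060·414.0) / 1.527 = 160.5/1.527 = 105.1 mg/L.

105 mg/L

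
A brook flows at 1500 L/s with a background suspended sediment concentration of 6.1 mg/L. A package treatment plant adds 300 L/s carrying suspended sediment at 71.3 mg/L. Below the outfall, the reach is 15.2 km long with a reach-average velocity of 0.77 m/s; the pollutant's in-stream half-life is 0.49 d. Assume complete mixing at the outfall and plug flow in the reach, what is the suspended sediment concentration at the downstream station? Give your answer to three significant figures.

Mass balance: C = (1500·6.100 + 300.0·71.30) / 1800 = 30540/1800 = 16.97 mg/L.
Travel time t = 15.2·1000 / 0.77 = 19740 s = 5.483 h.
Half-life 0.49 d → k = ln 2 / 0.49 = 1.415 d⁻¹.
First-order decay: C = 16.97·exp(−k·t) = 16.97·0.7238 = 12.28 mg/L.

12.3 mg/L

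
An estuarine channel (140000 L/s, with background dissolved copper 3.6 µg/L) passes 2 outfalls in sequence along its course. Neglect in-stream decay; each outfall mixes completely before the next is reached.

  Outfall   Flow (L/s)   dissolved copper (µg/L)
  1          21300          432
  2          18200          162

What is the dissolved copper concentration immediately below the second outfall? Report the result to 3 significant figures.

Below outfall 1: Q → 161300 L/s, C = (140000·3.600 + 21300·432.0)/161300 = 60.17 µg/L.
Below outfall 2: Q → 179500 L/s, C = (161300·60.17 + 18200·162.0)/179500 = 70.50 µg/L.

70.5 µg/L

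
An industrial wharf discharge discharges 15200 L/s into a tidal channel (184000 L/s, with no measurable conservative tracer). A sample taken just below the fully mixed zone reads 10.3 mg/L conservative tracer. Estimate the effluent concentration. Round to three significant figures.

135 mg/L

Mass balance: 184000·0 + 15200·Cₑ = 199200·10.30
→ Cₑ = (199200·10.30 − 184000·0) / 15200 = 135.0 mg/L.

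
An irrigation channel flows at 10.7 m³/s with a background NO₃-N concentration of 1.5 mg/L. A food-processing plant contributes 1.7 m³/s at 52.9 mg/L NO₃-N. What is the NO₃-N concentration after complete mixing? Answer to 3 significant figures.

8.55 mg/L

Flow-weighted average: C = (10.70·1.500 + 1.700·52.90) / 12.40 = 106.0/12.40 = 8.547 mg/L.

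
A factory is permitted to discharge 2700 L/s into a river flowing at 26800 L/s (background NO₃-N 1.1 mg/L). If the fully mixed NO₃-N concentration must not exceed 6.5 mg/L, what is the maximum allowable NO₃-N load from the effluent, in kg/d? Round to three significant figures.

14000 kg/d

Mass balance at the limit: 26800·1.100 + 2700·Cₑ = 29500·6.5 → Cₑ = 60.10 mg/L.
2700 L/s = 2.700 m³/s. Load = 2.700 m³/s × 60.10 g/m³ × 86 400 s/d = 14020 kg/d.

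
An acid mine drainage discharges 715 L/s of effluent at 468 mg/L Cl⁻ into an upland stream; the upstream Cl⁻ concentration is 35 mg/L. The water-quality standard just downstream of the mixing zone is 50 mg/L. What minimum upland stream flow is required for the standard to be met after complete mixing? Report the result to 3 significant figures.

Set C_mix = 50: (Q·35.00 + 715.0·468.0) / (Q + 715.0) = 50
→ Q = 715.0·(468.0 − 50)/(50 − 35.00) = 19920 L/s.

19900 L/s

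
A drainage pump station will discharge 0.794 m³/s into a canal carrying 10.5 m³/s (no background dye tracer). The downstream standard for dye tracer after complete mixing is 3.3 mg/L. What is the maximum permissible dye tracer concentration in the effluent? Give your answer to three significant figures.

At the limit, (Qr·Cr + Qe·Cₑ)/(Qr + Qe) = 3.3:
Cₑ = (11.29·3.3 − 10.50·0) / 0.7940 = 46.94 mg/L.

46.9 mg/L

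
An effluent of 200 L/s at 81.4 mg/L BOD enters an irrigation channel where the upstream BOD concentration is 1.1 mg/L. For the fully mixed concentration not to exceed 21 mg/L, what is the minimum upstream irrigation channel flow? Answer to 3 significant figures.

607 L/s

Set C_mix = 21: (Q·1.100 + 200.0·81.40) / (Q + 200.0) = 21
→ Q = 200.0·(81.40 − 21)/(21 − 1.100) = 607.0 L/s.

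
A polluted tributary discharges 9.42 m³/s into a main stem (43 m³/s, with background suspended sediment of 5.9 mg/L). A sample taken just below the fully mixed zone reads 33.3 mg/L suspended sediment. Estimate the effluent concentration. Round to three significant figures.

158 mg/L

Mass balance: 43.00·5.900 + 9.420·Cₑ = 52.42·33.30
→ Cₑ = (52.42·33.30 − 43.00·5.900) / 9.420 = 158.4 mg/L.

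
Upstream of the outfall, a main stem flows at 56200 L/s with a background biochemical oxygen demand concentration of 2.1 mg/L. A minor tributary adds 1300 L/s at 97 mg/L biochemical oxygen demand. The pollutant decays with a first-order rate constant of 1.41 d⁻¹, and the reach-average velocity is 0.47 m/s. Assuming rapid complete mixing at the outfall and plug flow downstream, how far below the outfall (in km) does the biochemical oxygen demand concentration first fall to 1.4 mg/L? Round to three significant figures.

32.0 km

After mixing, C = (56200·2.100 + 1300·97.00) / 57500 = 244100/57500 = 4.246 mg/L.
Set 4.246·exp(−k·t) = 1.4 → t = ln(4.246/1.4)/k = 67980 s = 18.88 h.
Distance = v·t = 0.47·67980 = 31950 m = 31.95 km.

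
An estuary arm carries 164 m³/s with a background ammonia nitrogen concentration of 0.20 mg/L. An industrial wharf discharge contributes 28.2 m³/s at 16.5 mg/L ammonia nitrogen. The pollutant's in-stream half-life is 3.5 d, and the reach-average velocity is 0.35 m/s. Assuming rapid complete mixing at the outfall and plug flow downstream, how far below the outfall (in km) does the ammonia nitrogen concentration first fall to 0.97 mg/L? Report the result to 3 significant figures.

150 km

Conservation of mass: C = (164.0·0.2000 + 28.20·16.50) / 192.2 = 498.1/192.2 = 2.592 mg/L.
Half-life 3.5 d → k = ln 2 / 3.5 = 0.1980 d⁻¹.
Set 2.592·exp(−k·t) = 0.97 → t = ln(2.592/0.97)/k = 428700 s = 119.1 h.
Distance = v·t = 0.35·428700 = 150100 m = 150.1 km.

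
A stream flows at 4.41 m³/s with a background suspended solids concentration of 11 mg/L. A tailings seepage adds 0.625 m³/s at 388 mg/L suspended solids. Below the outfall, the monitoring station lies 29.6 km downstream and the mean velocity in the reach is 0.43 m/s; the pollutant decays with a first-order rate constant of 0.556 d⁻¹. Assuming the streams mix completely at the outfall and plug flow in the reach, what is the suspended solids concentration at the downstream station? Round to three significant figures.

Mixed concentration C = ΣQC/ΣQ = (4.410·11.00 + 0.6250·388.0) / 5.035 = 291.0/5.035 = 57.80 mg/L.
Travel time t = 29.6·1000 / 0.43 = 68840 s = 19.12 h.
First-order decay: C = 57.80·exp(−k·t) = 57.80·0.6421 = 37.11 mg/L.

37.1 mg/L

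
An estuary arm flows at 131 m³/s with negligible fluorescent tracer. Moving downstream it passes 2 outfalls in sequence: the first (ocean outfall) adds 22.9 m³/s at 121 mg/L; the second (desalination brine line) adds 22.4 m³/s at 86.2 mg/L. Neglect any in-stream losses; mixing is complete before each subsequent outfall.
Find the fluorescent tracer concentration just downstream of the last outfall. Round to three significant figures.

After outfall 1: Q = 131.0 + 22.90 = 153.9 m³/s; C = (131.0·0 + 22.90·121.0)/153.9 = 18.00 mg/L.
After outfall 2: Q = 153.9 + 22.40 = 176.3 m³/s; C = (153.9·18.00 + 22.40·86.20)/176.3 = 26.67 mg/L.

26.7 mg/L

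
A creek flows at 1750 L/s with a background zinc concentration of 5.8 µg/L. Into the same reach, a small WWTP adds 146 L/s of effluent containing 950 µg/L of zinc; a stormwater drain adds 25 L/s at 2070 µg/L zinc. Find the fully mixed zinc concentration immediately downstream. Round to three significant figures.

After mixing, C = (1750·5.800 + 146.0·950.0 + 25.00·2070) / 1921 = 200600/1921 = 104.4 µg/L.

104 µg/L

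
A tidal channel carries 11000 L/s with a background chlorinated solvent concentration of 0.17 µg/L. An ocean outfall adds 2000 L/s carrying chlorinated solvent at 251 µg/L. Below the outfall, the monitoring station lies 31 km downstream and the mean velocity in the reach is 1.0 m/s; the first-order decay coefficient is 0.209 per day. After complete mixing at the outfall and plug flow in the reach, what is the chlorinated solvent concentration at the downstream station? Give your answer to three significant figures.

36.0 µg/L

Mixed concentration C = ΣQC/ΣQ = (11000·0.1700 + 2000·251.0) / 13000 = 503900/13000 = 38.76 µg/L.
Travel time t = 31·1000 / 1.0 = 31000 s = 8.611 h.
After decay, C = 38.76 × e^(−kt) = 38.76 × 0.9278 = 35.96 µg/L.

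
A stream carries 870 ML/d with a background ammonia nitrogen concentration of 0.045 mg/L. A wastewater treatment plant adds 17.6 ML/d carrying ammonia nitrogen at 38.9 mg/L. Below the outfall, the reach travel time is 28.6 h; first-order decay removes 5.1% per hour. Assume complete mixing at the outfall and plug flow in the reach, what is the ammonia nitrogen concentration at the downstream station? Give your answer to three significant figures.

After mixing, C = (870.0·0.04500 + 17.60·38.90) / 887.6 = 723.8/887.6 = 0.8154 mg/L.
5.1%/h lost → k = −ln(1 − 0.051) = 0.05235 h⁻¹.
After decay, C = 0.8154 × e^(−kt) = 0.8154 × 0.2238 = 0.1825 mg/L.

0.182 mg/L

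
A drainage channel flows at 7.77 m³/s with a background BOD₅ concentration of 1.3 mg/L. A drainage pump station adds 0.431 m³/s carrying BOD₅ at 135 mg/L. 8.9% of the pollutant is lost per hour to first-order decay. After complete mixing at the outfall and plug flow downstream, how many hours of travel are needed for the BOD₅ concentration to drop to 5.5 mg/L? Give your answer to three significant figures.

Conservation of mass: C = (7.770·1.300 + 0.4310·135.0) / 8.201 = 68.29/8.201 = 8.327 mg/L.
8.9%/h lost → k = −ln(1 − 0.089) = 0.09321 h⁻¹.
8.327·exp(−k·t) = 5.5 → t = ln(8.327/5.5)/k = 16020 s = 4.449 h.

4.45 h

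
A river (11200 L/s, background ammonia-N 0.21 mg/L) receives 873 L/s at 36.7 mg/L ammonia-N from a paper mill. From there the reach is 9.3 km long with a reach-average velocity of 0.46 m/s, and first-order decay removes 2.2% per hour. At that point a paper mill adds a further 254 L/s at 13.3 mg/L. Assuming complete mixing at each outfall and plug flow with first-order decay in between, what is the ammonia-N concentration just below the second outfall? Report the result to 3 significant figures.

Mass balance: C = (11200·0.2100 + 873.0·36.70) / 12070 = 34390/12070 = 2.849 mg/L; combined flow 12070 L/s.
Travel time t = 9.3·1000 / 0.46 = 20220 s = 5.616 h.
2.2%/h lost → k = −ln(1 − 0.022) = 0.02225 h⁻¹.
First-order decay: C = 2.849·exp(−k·t) = 2.849·0.8826 = 2.514 mg/L.
At the second outfall, C = (12070·2.514 + 254.0·13.30) / (12070 + 254.0) = 2.736 mg/L.

2.74 mg/L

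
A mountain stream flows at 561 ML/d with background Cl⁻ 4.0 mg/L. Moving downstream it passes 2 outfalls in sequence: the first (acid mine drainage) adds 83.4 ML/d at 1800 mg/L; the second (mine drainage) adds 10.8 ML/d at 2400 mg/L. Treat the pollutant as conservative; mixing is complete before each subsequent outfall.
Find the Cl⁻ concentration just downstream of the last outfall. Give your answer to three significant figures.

272 mg/L

Outfall 1: combined Q = 644.4 ML/d; C = (561.0·4.000 + 83.40·1800)/644.4 = 236.4 mg/L.
Outfall 2: combined Q = 655.2 ML/d; C = (644.4·236.4 + 10.80·2400)/655.2 = 272.1 mg/L.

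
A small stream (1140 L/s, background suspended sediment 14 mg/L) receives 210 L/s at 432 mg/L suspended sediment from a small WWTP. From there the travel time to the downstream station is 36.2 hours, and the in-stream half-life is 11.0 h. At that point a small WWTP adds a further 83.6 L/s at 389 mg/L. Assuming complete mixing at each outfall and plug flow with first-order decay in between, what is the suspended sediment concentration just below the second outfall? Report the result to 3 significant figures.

30.3 mg/L

After mixing, C = (1140·14.00 + 210.0·432.0) / 1350 = 106700/1350 = 79.02 mg/L; combined flow 1350 L/s.
Half-life 11.0 h → k = ln 2 / 11.0 = 0.06301 h⁻¹ = 1.512 d⁻¹.
After decay, C = 79.02 × e^(−kt) = 79.02 × 0.1022 = 8.074 mg/L.
Second outfall: C = (1350·8.074 + 83.60·389.0)/1434 = 30.29 mg/L.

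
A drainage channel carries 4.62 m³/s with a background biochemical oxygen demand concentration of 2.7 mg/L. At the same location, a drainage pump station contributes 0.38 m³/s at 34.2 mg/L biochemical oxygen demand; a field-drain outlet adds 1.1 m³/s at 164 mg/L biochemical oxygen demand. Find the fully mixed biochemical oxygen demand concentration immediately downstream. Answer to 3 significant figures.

33.7 mg/L

Mixed concentration C = ΣQC/ΣQ = (4.620·2.700 + 0.3800·34.20 + 1.100·164.0) / 6.100 = 205.9/6.100 = 33.75 mg/L.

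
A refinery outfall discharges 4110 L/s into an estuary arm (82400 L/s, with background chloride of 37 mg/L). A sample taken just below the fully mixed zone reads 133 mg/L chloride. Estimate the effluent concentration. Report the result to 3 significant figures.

Mass balance: 82400·37.00 + 4110·Cₑ = 86510·133.0
→ Cₑ = (86510·133.0 − 82400·37.00) / 4110 = 2058 mg/L.

2060 mg/L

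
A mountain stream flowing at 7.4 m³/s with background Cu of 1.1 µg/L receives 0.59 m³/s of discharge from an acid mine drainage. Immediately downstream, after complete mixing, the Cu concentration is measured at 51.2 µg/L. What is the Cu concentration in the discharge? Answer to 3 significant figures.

Mass balance: 7.400·1.100 + 0.5900·Cₑ = 7.990·51.20
→ Cₑ = (7.990·51.20 − 7.400·1.100) / 0.5900 = 679.6 µg/L.

680 µg/L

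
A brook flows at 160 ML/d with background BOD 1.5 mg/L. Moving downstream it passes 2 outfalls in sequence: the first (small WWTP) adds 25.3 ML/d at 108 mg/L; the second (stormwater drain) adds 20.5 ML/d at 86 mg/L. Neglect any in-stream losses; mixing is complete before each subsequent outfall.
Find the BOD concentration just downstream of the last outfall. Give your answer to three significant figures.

23.0 mg/L

Below outfall 1: Q → 185.3 ML/d, C = (160.0·1.500 + 25.30·108.0)/185.3 = 16.04 mg/L.
Below outfall 2: Q → 205.8 ML/d, C = (185.3·16.04 + 20.50·86.00)/205.8 = 23.01 mg/L.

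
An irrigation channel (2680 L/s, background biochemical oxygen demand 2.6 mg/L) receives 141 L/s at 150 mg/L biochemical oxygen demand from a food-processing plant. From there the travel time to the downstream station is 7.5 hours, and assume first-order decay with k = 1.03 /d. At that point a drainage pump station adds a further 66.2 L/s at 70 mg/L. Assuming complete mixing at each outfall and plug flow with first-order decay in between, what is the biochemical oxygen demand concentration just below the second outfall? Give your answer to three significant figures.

Mixed concentration C = ΣQC/ΣQ = (2680·2.600 + 141.0·150.0) / 2821 = 28120/2821 = 9.967 mg/L; combined flow 2821 L/s.
After decay, C = 9.967 × e^(−kt) = 9.967 × 0.7248 = 7.224 mg/L.
At the second outfall, C = (2821·7.224 + 66.20·70.00) / (2821 + 66.20) = 8.664 mg/L.

8.66 mg/L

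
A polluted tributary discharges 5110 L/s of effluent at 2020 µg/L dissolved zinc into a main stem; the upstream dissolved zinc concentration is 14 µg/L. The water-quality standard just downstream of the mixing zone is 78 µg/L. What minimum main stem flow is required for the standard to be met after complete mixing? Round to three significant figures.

155000 L/s

Set C_mix = 78: (Q·14.00 + 5110·2020) / (Q + 5110) = 78
→ Q = 5110·(2020 − 78)/(78 − 14.00) = 155100 L/s.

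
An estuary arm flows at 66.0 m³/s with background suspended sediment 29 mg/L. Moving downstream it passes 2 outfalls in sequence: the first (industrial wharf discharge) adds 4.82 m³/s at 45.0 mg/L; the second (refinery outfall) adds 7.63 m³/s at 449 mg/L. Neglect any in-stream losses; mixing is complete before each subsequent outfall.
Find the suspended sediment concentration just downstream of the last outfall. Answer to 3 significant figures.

Outfall 1: combined Q = 70.82 m³/s; C = (66.00·29.00 + 4.820·45.00)/70.82 = 30.09 mg/L.
Outfall 2: combined Q = 78.45 m³/s; C = (70.82·30.09 + 7.630·449.0)/78.45 = 70.83 mg/L.

70.8 mg/L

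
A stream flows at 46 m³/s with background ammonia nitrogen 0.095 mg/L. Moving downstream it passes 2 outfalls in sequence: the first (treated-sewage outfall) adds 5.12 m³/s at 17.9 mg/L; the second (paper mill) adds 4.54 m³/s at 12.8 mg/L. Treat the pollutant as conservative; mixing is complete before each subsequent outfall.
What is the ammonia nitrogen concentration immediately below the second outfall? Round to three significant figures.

2.77 mg/L

Below outfall 1: Q → 51.12 m³/s, C = (46.00·0.09500 + 5.120·17.90)/51.12 = 1.878 mg/L.
Below outfall 2: Q → 55.66 m³/s, C = (51.12·1.878 + 4.540·12.80)/55.66 = 2.769 mg/L.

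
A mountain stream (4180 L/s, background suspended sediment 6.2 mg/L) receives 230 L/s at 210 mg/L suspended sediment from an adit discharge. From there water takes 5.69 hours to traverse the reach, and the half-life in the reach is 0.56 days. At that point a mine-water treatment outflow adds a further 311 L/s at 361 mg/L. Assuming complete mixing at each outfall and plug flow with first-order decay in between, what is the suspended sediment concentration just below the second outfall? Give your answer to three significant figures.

35.5 mg/L

Conservation of mass: C = (4180·6.200 + 230.0·210.0) / 4410 = 74220/4410 = 16.83 mg/L; combined flow 4410 L/s.
Half-life 0.56 d → k = ln 2 / 0.56 = 1.238 d⁻¹.
Decay over the reach: 16.83·exp(−kt) = 16.83·0.7457 = 12.55 mg/L.
At the second outfall, C = (4410·12.55 + 311.0·361.0) / (4410 + 311.0) = 35.50 mg/L.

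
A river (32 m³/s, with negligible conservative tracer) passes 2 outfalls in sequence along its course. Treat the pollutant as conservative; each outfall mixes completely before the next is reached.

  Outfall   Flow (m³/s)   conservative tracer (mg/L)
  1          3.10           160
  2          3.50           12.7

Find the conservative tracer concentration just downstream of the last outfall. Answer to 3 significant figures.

14.0 mg/L

After outfall 1: Q = 32.00 + 3.100 = 35.10 m³/s; C = (32.00·0 + 3.100·160.0)/35.10 = 14.13 mg/L.
After outfall 2: Q = 35.10 + 3.500 = 38.60 m³/s; C = (35.10·14.13 + 3.500·12.70)/38.60 = 14.00 mg/L.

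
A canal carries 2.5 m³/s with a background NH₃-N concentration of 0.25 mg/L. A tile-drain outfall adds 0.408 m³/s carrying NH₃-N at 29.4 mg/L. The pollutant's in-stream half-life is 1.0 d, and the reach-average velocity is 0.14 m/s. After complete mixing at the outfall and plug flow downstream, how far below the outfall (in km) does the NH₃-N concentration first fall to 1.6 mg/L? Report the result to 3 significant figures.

17.4 km

Mass balance: C = (2.500·0.2500 + 0.4080·29.40) / 2.908 = 12.62/2.908 = 4.340 mg/L.
Half-life 1.0 d → k = ln 2 / 1.0 = 0.6931 d⁻¹.
Set 4.340·exp(−k·t) = 1.6 → t = ln(4.340/1.6)/k = 124400 s = 34.55 h.
Distance = v·t = 0.14·124400 = 17410 m = 17.41 km.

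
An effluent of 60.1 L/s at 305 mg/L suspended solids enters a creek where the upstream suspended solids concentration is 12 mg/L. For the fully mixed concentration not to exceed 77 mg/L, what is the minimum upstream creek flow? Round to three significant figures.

211 L/s

Set C_mix = 77: (Q·12.00 + 60.10·305.0) / (Q + 60.10) = 77
→ Q = 60.10·(305.0 − 77)/(77 − 12.00) = 210.8 L/s.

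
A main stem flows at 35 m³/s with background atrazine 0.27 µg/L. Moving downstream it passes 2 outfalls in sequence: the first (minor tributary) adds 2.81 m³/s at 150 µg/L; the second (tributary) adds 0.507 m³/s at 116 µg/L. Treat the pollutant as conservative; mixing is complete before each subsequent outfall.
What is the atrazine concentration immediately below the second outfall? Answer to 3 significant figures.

Below outfall 1: Q → 37.81 m³/s, C = (35.00·0.2700 + 2.810·150.0)/37.81 = 11.40 µg/L.
Below outfall 2: Q → 38.32 m³/s, C = (37.81·11.40 + 0.5070·116.0)/38.32 = 12.78 µg/L.

12.8 µg/L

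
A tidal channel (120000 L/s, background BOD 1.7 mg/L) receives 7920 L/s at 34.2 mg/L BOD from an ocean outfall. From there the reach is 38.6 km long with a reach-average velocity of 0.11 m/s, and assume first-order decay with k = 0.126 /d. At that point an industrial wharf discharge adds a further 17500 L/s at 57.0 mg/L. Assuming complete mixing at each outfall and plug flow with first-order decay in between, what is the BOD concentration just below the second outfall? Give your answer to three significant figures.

Conservation of mass: C = (120000·1.700 + 7920·34.20) / 127900 = 474900/127900 = 3.712 mg/L; combined flow 127900 L/s.
Travel time t = 38.6·1000 / 0.11 = 350900 s = 97.47 h.
After decay, C = 3.712 × e^(−kt) = 3.712 × 0.5995 = 2.225 mg/L.
Second outfall: C = (127900·2.225 + 17500·57.00)/145400 = 8.817 mg/L.

8.82 mg/L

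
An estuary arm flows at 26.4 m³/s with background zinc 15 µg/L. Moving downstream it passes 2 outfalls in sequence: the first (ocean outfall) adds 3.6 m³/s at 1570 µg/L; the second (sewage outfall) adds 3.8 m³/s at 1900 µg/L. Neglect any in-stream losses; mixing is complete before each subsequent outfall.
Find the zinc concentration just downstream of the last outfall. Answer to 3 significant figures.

Below outfall 1: Q → 30.00 m³/s, C = (26.40·15.00 + 3.600·1570)/30.00 = 201.6 µg/L.
Below outfall 2: Q → 33.80 m³/s, C = (30.00·201.6 + 3.800·1900)/33.80 = 392.5 µg/L.

393 µg/L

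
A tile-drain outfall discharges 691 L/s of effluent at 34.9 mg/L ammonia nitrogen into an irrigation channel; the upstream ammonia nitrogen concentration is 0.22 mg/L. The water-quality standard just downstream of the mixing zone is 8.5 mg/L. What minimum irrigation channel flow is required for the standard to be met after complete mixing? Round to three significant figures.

2200 L/s

Set C_mix = 8.5: (Q·0.2200 + 691.0·34.90) / (Q + 691.0) = 8.5
→ Q = 691.0·(34.90 − 8.5)/(8.5 − 0.2200) = 2203 L/s.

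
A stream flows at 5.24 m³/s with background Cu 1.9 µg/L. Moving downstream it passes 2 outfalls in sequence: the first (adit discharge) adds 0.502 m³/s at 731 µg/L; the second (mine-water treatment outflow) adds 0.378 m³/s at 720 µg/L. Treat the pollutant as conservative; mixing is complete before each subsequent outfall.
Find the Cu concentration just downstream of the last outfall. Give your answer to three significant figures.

After outfall 1: Q = 5.240 + 0.5020 = 5.742 m³/s; C = (5.240·1.900 + 0.5020·731.0)/5.742 = 65.64 µg/L.
After outfall 2: Q = 5.742 + 0.3780 = 6.120 m³/s; C = (5.742·65.64 + 0.3780·720.0)/6.120 = 106.1 µg/L.

106 µg/L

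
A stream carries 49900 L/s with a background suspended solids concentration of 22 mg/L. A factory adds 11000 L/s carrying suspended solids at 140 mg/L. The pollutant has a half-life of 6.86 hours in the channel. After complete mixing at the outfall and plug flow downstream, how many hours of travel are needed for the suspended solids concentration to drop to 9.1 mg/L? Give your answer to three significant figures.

15.4 h

Mass balance: C = (49900·22.00 + 11000·140.0) / 60900 = 2638000/60900 = 43.31 mg/L.
Half-life 6.86 h → k = ln 2 / 6.86 = 0.1010 h⁻¹ = 2.425 d⁻¹.
43.31·exp(−k·t) = 9.1 → t = ln(43.31/9.1)/k = 55590 s = 15.44 h.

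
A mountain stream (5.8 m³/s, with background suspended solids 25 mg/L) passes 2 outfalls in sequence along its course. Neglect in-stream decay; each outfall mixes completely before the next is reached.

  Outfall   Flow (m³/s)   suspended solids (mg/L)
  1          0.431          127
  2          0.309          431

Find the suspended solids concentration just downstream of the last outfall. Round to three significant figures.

After outfall 1: Q = 5.800 + 0.4310 = 6.231 m³/s; C = (5.800·25.00 + 0.4310·127.0)/6.231 = 32.06 mg/L.
After outfall 2: Q = 6.231 + 0.3090 = 6.540 m³/s; C = (6.231·32.06 + 0.3090·431.0)/6.540 = 50.90 mg/L.

50.9 mg/L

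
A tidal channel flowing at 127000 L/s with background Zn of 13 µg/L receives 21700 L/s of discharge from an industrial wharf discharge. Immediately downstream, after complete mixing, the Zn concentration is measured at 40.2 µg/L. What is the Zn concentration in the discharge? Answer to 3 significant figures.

199 µg/L

Mass balance: 127000·13.00 + 21700·Cₑ = 148700·40.20
→ Cₑ = (148700·40.20 − 127000·13.00) / 21700 = 199.4 µg/L.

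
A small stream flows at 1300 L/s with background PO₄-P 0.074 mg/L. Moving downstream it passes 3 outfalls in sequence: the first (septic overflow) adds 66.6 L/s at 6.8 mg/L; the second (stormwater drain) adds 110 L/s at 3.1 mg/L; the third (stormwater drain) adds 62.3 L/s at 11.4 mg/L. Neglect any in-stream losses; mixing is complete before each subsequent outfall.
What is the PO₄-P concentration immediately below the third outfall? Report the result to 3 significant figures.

1.04 mg/L

Outfall 1: combined Q = 1367 L/s; C = (1300·0.07400 + 66.60·6.800)/1367 = 0.4018 mg/L.
Outfall 2: combined Q = 1477 L/s; C = (1367·0.4018 + 110.0·3.100)/1477 = 0.6028 mg/L.
Outfall 3: combined Q = 1539 L/s; C = (1477·0.6028 + 62.30·11.40)/1539 = 1.040 mg/L.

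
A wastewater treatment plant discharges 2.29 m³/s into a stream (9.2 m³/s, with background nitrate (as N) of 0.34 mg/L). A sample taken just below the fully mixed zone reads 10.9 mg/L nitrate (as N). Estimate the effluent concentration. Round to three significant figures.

Mass balance: 9.200·0.3400 + 2.290·Cₑ = 11.49·10.90
→ Cₑ = (11.49·10.90 − 9.200·0.3400) / 2.290 = 53.32 mg/L.

53.3 mg/L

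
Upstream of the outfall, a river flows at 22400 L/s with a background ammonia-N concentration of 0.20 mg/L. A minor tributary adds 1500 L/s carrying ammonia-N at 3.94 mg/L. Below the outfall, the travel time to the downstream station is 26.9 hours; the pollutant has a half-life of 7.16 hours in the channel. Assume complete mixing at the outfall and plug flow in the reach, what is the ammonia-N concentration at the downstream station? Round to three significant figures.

0.0322 mg/L

Flow-weighted average: C = (22400·0.2000 + 1500·3.940) / 23900 = 10390/23900 = 0.4347 mg/L.
Half-life 7.16 h → k = ln 2 / 7.16 = 0.09681 h⁻¹ = 2.323 d⁻¹.
Applying C = C₀e^(−kt): 0.4347 × 0.07397 = 0.03216 mg/L.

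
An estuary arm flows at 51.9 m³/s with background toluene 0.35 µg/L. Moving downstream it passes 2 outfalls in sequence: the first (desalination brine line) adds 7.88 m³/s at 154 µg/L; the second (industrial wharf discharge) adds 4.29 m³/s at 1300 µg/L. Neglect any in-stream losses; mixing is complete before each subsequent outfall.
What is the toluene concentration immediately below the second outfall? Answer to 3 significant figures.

Below outfall 1: Q → 59.78 m³/s, C = (51.90·0.3500 + 7.880·154.0)/59.78 = 20.60 µg/L.
Below outfall 2: Q → 64.07 m³/s, C = (59.78·20.60 + 4.290·1300)/64.07 = 106.3 µg/L.

106 µg/L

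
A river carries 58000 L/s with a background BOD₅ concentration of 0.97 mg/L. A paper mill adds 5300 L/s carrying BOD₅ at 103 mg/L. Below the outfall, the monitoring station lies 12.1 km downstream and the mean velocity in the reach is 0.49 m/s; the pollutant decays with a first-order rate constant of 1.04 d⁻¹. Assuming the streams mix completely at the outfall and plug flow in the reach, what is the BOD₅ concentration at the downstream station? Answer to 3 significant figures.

7.07 mg/L

Flow-weighted average: C = (58000·0.9700 + 5300·103.0) / 63300 = 602200/63300 = 9.513 mg/L.
Travel time t = 12.1·1000 / 0.49 = 24690 s = 6.859 h.
Decay over the reach: 9.513·exp(−kt) = 9.513·0.7429 = 7.067 mg/L.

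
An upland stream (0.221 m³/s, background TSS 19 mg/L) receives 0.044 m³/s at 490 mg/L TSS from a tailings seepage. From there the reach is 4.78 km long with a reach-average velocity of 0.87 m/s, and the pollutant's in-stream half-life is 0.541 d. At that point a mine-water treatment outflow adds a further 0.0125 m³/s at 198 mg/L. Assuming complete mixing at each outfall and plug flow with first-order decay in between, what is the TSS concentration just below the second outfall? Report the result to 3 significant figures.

94.5 mg/L

After mixing, C = (0.2210·19.00 + 0.04400·490.0) / 0.2650 = 25.76/0.2650 = 97.20 mg/L; combined flow 0.2650 m³/s.
Travel time t = 4.78·1000 / 0.87 = 5494 s = 1.526 h.
Half-life 0.541 d → k = ln 2 / 0.541 = 1.281 d⁻¹.
First-order decay: C = 97.20·exp(−k·t) = 97.20·0.9218 = 89.60 mg/L.
Second outfall: C = (0.2650·89.60 + 0.01250·198.0)/0.2775 = 94.48 mg/L.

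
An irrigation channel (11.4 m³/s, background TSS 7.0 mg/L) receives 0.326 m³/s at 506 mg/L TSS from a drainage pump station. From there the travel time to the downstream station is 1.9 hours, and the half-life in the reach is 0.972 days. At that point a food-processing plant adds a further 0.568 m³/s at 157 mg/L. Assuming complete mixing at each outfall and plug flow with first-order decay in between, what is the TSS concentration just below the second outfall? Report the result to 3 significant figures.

Flow-weighted average: C = (11.40·7.000 + 0.3260·506.0) / 11.73 = 244.8/11.73 = 20.87 mg/L; combined flow 11.73 m³/s.
Half-life 0.972 d → k = ln 2 / 0.972 = 0.7131 d⁻¹.
Decay over the reach: 20.87·exp(−kt) = 20.87·0.9451 = 19.73 mg/L.
At the second outfall, C = (11.73·19.73 + 0.5680·157.0) / (11.73 + 0.5680) = 26.07 mg/L.

26.1 mg/L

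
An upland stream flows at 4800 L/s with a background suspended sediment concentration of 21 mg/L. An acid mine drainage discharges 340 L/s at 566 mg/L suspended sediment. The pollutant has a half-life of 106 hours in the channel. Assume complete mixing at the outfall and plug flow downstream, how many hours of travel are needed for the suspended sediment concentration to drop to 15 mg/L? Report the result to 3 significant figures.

Flow-weighted average: C = (4800·21.00 + 340.0·566.0) / 5140 = 293200/5140 = 57.05 mg/L.
Half-life 106 h → k = ln 2 / 106 = 0.006539 h⁻¹ = 0.1569 d⁻¹.
57.05·exp(−k·t) = 15 → t = ln(57.05/15)/k = 735400 s = 204.3 h.

204 h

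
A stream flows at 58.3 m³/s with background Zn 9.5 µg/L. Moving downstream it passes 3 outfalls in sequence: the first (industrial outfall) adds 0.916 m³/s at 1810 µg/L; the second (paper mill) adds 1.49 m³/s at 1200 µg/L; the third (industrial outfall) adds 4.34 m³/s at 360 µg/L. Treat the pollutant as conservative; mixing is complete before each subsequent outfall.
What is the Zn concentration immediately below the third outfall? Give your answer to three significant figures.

85.5 µg/L

Below outfall 1: Q → 59.22 m³/s, C = (58.30·9.500 + 0.9160·1810)/59.22 = 37.35 µg/L.
Below outfall 2: Q → 60.71 m³/s, C = (59.22·37.35 + 1.490·1200)/60.71 = 65.89 µg/L.
Below outfall 3: Q → 65.05 m³/s, C = (60.71·65.89 + 4.340·360.0)/65.05 = 85.51 µg/L.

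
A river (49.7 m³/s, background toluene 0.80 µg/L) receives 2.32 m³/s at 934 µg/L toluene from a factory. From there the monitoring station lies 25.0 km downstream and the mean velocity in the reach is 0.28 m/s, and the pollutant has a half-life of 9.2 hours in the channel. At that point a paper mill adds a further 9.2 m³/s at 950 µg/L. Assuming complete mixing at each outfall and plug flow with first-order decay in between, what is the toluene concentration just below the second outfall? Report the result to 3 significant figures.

Flow-weighted average: C = (49.70·0.8000 + 2.320·934.0) / 52.02 = 2207/52.02 = 42.42 µg/L; combined flow 52.02 m³/s.
Travel time t = 25.0·1000 / 0.28 = 89290 s = 24.80 h.
Half-life 9.2 h → k = ln 2 / 9.2 = 0.07534 h⁻¹ = 1.808 d⁻¹.
First-order decay: C = 42.42·exp(−k·t) = 42.42·0.1543 = 6.547 µg/L.
At the second outfall, C = (52.02·6.547 + 9.200·950.0) / (52.02 + 9.200) = 148.3 µg/L.

148 µg/L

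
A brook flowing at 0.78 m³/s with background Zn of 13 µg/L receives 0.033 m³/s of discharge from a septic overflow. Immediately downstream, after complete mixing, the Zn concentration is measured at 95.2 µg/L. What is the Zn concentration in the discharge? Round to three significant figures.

Mass balance: 0.7800·13.00 + 0.03300·Cₑ = 0.8130·95.20
→ Cₑ = (0.8130·95.20 − 0.7800·13.00) / 0.03300 = 2038 µg/L.

2040 µg/L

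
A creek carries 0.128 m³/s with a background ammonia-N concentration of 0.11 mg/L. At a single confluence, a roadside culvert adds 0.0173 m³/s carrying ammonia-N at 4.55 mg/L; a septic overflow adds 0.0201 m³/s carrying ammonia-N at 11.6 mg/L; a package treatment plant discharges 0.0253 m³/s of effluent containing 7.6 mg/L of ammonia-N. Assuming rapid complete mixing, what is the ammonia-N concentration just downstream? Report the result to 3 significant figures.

Mass balance: C = (0.1280·0.1100 + 0.01730·4.550 + 0.02010·11.60 + 0.02530·7.600) / 0.1907 = 0.5182/0.1907 = 2.718 mg/L.

2.72 mg/L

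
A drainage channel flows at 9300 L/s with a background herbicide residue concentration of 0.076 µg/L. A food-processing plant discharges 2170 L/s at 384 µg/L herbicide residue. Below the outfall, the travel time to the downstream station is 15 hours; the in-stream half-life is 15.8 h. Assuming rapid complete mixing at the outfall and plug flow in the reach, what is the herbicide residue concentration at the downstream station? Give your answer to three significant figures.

Mixed concentration C = ΣQC/ΣQ = (9300·0.07600 + 2170·384.0) / 11470 = 834000/11470 = 72.71 µg/L.
Half-life 15.8 h → k = ln 2 / 15.8 = 0.04387 h⁻¹ = 1.053 d⁻¹.
Applying C = C₀e^(−kt): 72.71 × 0.5179 = 37.65 µg/L.

37.7 µg/L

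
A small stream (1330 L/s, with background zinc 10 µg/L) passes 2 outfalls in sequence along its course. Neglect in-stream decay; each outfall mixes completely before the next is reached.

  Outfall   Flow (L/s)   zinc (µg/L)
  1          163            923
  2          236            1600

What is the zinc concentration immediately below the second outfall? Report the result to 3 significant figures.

Below outfall 1: Q → 1493 L/s, C = (1330·10.00 + 163.0·923.0)/1493 = 109.7 µg/L.
Below outfall 2: Q → 1729 L/s, C = (1493·109.7 + 236.0·1600)/1729 = 313.1 µg/L.

313 µg/L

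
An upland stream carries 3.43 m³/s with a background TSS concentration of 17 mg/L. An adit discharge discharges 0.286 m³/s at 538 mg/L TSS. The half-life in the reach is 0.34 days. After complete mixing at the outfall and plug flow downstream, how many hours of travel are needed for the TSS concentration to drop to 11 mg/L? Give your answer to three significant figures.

Mixed concentration C = ΣQC/ΣQ = (3.430·17.00 + 0.2860·538.0) / 3.716 = 212.2/3.716 = 57.10 mg/L.
Half-life 0.34 d → k = ln 2 / 0.34 = 2.039 d⁻¹.
57.10·exp(−k·t) = 11 → t = ln(57.10/11)/k = 69800 s = 19.39 h.

19.4 h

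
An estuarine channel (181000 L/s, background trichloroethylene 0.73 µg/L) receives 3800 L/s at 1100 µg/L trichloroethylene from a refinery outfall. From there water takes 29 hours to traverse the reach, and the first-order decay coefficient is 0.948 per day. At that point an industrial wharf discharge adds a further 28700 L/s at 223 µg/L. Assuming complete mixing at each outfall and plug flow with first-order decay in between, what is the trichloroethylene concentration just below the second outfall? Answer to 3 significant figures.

After mixing, C = (181000·0.7300 + 3800·1100) / 184800 = 4312000/184800 = 23.33 µg/L; combined flow 184800 L/s.
Applying C = C₀e^(−kt): 23.33 × 0.3181 = 7.422 µg/L.
Second outfall: C = (184800·7.422 + 28700·223.0)/213500 = 36.40 µg/L.

36.4 µg/L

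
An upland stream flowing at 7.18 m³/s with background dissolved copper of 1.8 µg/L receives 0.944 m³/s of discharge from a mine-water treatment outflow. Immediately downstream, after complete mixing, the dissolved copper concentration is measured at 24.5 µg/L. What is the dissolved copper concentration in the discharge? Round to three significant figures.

197 µg/L

Mass balance: 7.180·1.800 + 0.9440·Cₑ = 8.124·24.50
→ Cₑ = (8.124·24.50 − 7.180·1.800) / 0.9440 = 197.2 µg/L.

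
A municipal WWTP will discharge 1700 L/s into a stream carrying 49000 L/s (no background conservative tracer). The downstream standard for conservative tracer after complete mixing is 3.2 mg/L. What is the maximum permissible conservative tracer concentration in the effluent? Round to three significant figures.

95.4 mg/L

At the limit, (Qr·Cr + Qe·Cₑ)/(Qr + Qe) = 3.2:
Cₑ = (50700·3.2 − 49000·0) / 1700 = 95.44 mg/L.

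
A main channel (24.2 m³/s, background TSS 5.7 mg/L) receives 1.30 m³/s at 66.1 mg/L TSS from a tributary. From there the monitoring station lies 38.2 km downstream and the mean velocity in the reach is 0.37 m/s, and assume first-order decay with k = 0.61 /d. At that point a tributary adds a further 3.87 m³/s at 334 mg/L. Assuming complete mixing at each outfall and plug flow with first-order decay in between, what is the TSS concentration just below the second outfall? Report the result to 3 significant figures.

47.7 mg/L

Mixed concentration C = ΣQC/ΣQ = (24.20·5.700 + 1.300·66.10) / 25.50 = 223.9/25.50 = 8.779 mg/L; combined flow 25.50 m³/s.
Travel time t = 38.2·1000 / 0.37 = 103200 s = 28.68 h.
Applying C = C₀e^(−kt): 8.779 × 0.4824 = 4.235 mg/L.
At the second outfall, C = (25.50·4.235 + 3.870·334.0) / (25.50 + 3.870) = 47.69 mg/L.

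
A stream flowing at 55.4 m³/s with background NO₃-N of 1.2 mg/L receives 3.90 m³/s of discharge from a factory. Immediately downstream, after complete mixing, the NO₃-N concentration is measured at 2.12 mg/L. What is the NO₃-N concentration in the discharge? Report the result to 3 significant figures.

Mass balance: 55.40·1.200 + 3.900·Cₑ = 59.30·2.120
→ Cₑ = (59.30·2.120 − 55.40·1.200) / 3.900 = 15.19 mg/L.

15.2 mg/L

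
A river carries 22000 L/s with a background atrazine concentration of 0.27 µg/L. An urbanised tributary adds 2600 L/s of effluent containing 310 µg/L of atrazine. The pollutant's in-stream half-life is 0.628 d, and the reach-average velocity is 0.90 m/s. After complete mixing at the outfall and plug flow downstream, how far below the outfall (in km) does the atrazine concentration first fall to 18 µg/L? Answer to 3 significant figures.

Mixed concentration C = ΣQC/ΣQ = (22000·0.2700 + 2600·310.0) / 24600 = 811900/24600 = 33.01 µg/L.
Half-life 0.628 d → k = ln 2 / 0.628 = 1.104 d⁻¹.
Set 33.01·exp(−k·t) = 18 → t = ln(33.01/18)/k = 47460 s = 13.18 h.
Distance = v·t = 0.90·47460 = 42720 m = 42.72 km.

42.7 km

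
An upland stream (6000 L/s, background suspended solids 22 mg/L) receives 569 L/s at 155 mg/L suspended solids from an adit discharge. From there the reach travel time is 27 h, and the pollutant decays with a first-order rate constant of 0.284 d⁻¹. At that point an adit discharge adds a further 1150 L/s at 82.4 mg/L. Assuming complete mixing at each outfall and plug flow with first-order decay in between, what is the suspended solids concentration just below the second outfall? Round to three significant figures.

After mixing, C = (6000·22.00 + 569.0·155.0) / 6569 = 220200/6569 = 33.52 mg/L; combined flow 6569 L/s.
After decay, C = 33.52 × e^(−kt) = 33.52 × 0.7265 = 24.35 mg/L.
Second outfall: C = (6569·24.35 + 1150·82.40)/7719 = 33.00 mg/L.

33.0 mg/L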